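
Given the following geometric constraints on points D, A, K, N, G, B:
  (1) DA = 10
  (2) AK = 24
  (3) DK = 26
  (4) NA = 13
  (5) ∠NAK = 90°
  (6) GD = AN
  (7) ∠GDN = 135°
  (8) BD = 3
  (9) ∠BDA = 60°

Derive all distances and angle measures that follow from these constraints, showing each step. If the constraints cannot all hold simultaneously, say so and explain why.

The constraints are consistent.

From the given relations:
  GD = AN = 13

Step 1: From AD = 10, DB = 3, and ∠ADB = 60°, by the law of cosines:
  AB² = AD² + DB² - 2·AD·DB·cos(60°) = 100 + 9 - 30 = 79
  AB = √79

Step 2: From KA = 24, AN = 13, and ∠KAN = 90°, by the law of cosines:
  KN² = KA² + AN² - 2·KA·AN·cos(90°) = 576 + 169 - 0 = 745
  KN ≈ 27.29

Step 3: From DA = 10, DK = 26, AK = 24, by the inverse law of cosines:
  cos(∠ADK) = (DA² + DK² - AK²) / (2·DA·DK)
  ∠ADK = 67.38°

Step 4: From AD = 10, AK = 24, DK = 26, by the inverse law of cosines:
  cos(∠DAK) = (AD² + AK² - DK²) / (2·AD·AK)
  ∠DAK = 90°

Step 5: From KA = 24, KD = 26, AD = 10, by the inverse law of cosines:
  cos(∠AKD) = (KA² + KD² - AD²) / (2·KA·KD)
  ∠AKD = 22.62°

Step 6: From AB = √79, AD = 10, BD = 3, by the inverse law of cosines:
  cos(∠BAD) = (AB² + AD² - BD²) / (2·AB·AD)
  ∠BAD = 17°

Step 7: From KA = 24, KN = 27.29, AN = 13, by the inverse law of cosines:
  cos(∠AKN) = (KA² + KN² - AN²) / (2·KA·KN)
  ∠AKN = 28.44°

Step 8: From NA = 13, NK = 27.29, AK = 24, by the inverse law of cosines:
  cos(∠ANK) = (NA² + NK² - AK²) / (2·NA·NK)
  ∠ANK = 61.56°

Step 9: From BA = √79, BD = 3, AD = 10, by the inverse law of cosines:
  cos(∠ABD) = (BA² + BD² - AD²) / (2·BA·BD)
  ∠ABD = 103°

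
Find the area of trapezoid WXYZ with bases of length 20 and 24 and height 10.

A trapezoid's area equals the midsegment times the height.
The midsegment is (20 + 24) / 2 = 22.
Area = 22 * 10 = 220.

220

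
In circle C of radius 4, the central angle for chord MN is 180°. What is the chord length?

Chord = 2(4) sin(90°) = 8

8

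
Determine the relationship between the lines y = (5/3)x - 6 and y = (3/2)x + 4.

Slope of line 1: m1 = 5/3
Slope of line 2: m2 = 3/2
For parallel lines we need equal slopes: 5/3 != 3/2.
For perpendicular lines we need m1*m2 = -1: (5/3)(3/2) = 5/2 != -1.
Since neither condition holds, the lines are neither parallel nor perpendicular.

Neither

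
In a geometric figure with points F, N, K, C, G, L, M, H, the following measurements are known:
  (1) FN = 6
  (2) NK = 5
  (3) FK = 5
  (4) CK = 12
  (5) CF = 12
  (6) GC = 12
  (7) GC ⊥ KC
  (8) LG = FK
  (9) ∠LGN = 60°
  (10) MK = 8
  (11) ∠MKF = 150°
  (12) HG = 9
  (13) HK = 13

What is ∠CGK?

Step 1: By the law of cosines on triangle GCK: GK² = 12² + 12² − 2·12·12·cos(90°) = 288, so GK = 12·√2.
Step 2: By the inverse law of cosines on triangle CGK: cos(∠CGK) = (12² + (12·√2)² − 12²) / (2·12·12·√2) = 288/407.29 = 0.7071, so ∠CGK = 45°.

Therefore, the measure of angle ∠CGK = 45°.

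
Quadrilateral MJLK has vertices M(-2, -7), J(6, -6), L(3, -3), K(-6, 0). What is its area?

Using the Shoelace formula for a quadrilateral (vertices in order):
Area = (1/2)|sum of (x_i * y_(i+1) - x_(i+1) * y_i)|
Terms: (-2*-6 - 6*-7) = 54, (6*-3 - 3*-6) = 0, (3*0 - -6*-3) = -18, (-6*-7 - -2*0) = 42
Sum = 78
Area = (1/2)(78) = 39

39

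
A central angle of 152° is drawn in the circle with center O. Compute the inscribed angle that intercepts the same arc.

Inscribed angle = 152° / 2 = 76° (inscribed angle theorem).

76°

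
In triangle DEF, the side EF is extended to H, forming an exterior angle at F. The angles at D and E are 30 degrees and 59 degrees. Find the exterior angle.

By the exterior angle theorem, an exterior angle of a triangle equals the sum of the two remote interior angles.
Exterior angle = angle D + angle E
Exterior angle = 30 + 59 = 89 degrees

89 degrees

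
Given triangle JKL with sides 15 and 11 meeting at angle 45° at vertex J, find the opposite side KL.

Law of cosines: KL^2 = 15^2 + 11^2 - 2(15)(11)cos(45°) = 346 - 165*sqrt(2), so KL = sqrt(346 - 165*sqrt(2)).

sqrt(346 - 165*sqrt(2))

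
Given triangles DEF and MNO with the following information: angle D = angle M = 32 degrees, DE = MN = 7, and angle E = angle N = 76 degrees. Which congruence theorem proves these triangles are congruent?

The given information provides:
angle D = angle M = 32 degrees, DE = MN = 7, and angle E = angle N = 76 degrees
This matches the ASA congruence theorem.
Two pairs of corresponding angles and the included side are equal (Angle-Side-Angle).

ASA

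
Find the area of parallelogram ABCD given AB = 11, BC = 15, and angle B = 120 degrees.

Area = 11 * 15 * sin(120°) = 165 * sqrt(3)/2 = 165*sqrt(3)/2

165*sqrt(3)/2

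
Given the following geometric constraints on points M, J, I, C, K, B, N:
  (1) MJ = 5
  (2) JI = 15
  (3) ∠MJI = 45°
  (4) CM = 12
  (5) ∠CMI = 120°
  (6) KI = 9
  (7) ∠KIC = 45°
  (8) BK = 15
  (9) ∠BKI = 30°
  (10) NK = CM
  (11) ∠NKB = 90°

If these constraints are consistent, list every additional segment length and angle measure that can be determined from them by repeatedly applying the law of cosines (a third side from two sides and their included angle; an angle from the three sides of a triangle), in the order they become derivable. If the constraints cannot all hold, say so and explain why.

The constraints are consistent. Derivable facts, in order:
After 1 step:
- BN = 3·√41
- IB ≈ 8.5
- MI ≈ 12
After 2 steps:
- IC ≈ 20.78
- ∠BIK = 118.02°
- ∠BNK = 51.34°
- ∠IBK = 31.98°
- ∠IMJ = 117.86°
- ∠JIM = 17.14°
- ∠KBN = 38.66°
After 3 steps:
- CK ≈ 15.76
- ∠CIM = 30°
- ∠ICM = 30°
After 4 steps:
- ∠CKI = 111.18°
- ∠ICK = 23.82°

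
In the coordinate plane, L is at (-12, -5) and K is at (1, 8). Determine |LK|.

d = sqrt((13)^2 + (13)^2) = sqrt(338) = 13*sqrt(2)

13*sqrt(2)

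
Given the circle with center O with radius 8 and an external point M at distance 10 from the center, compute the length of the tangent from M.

Let T be the point of tangency. Then OT ⊥ MT (radius ⊥ tangent).
In right triangle OTM: OM² = OT² + MT²
10² = 8² + MT²
MT² = 36, MT = 6

6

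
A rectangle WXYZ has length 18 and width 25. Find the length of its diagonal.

d = sqrt(18^2 + 25^2) = sqrt(949)

sqrt(949)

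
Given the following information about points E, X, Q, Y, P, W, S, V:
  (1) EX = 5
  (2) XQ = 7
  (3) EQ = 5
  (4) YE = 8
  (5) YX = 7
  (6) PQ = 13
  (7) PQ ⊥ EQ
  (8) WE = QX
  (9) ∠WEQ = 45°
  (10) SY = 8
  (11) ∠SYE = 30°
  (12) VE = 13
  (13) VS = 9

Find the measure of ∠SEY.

Step 1: By the law of cosines on triangle EYS: ES² = 8² + 8² − 2·8·8·cos(30°) = 17.15, so ES ≈ 4.14.
Step 2: By the inverse law of cosines on triangle SEY: cos(∠SEY) = (4.14² + 8² − 8²) / (2·4.14·8) = 17.15/66.26 = 0.2588, so ∠SEY = 75°.

Therefore, the measure of angle ∠SEY = 75°.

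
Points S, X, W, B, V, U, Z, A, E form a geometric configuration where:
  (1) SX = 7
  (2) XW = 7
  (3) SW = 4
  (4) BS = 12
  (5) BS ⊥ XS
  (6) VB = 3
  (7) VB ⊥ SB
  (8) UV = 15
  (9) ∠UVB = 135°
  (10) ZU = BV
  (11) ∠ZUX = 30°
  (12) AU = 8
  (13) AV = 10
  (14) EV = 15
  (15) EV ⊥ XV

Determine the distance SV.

Step 1: By the law of cosines on triangle SBV: SV² = 12² + 3² − 2·12·3·cos(90°) = 153, so SV = 3·√17.

Therefore, the length of SV = 3·√17.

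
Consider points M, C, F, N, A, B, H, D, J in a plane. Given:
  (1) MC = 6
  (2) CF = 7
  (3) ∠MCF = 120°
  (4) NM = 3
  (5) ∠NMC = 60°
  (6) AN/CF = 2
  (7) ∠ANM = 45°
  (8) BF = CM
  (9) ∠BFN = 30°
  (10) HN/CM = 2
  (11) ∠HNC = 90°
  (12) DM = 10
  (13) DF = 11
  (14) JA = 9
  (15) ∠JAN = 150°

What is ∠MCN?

Step 1: By the law of cosines on triangle CMN: CN² = 6² + 3² − 2·6·3·cos(60°) = 27, so CN = 3·√3.
Step 2: By the inverse law of cosines on triangle MCN: cos(∠MCN) = (6² + (3·√3)² − 3²) / (2·6·3·√3) = 54/62.35 = 0.866, so ∠MCN = 30°.

Therefore, the measure of angle ∠MCN = 30°.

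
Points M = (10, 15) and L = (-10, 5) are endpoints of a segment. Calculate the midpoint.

M = ((x₁ + x₂)/2, (y₁ + y₂)/2)
= ((10 + -10)/2, (15 + 5)/2)
= (0/2, 20/2) = (0, 10)

(0, 10)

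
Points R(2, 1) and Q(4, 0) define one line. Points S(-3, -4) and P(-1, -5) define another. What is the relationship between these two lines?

Slope of line 1: m1 = (0 - 1)/(4 - 2) = -1/2 = -1/2
Slope of line 2: m2 = (-5 - -4)/(-1 - -3) = -1/2 = -1/2
m1 = m2, so the lines are parallel.

Parallel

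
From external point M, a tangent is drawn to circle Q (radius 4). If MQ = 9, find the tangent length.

Let T be the point of tangency. Then QT ⊥ MT (radius ⊥ tangent).
In right triangle QTM: QM² = QT² + MT²
9² = 4² + MT²
MT² = 65, MT = sqrt(65)

sqrt(65)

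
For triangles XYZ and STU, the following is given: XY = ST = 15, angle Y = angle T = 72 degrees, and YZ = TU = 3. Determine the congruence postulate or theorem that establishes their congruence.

The given information provides:
XY = ST = 15, angle Y = angle T = 72 degrees, and YZ = TU = 3
This matches the SAS congruence theorem.
Two pairs of corresponding sides and the included angle are equal (Side-Angle-Side).

SAS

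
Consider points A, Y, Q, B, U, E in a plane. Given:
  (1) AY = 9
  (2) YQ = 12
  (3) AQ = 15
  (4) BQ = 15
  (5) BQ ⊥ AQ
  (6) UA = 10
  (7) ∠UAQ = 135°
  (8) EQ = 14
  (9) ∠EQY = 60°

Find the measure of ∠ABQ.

Step 1: By the law of cosines on triangle BQA: BA² = 15² + 15² − 2·15·15·cos(90°) = 450, so BA = 15·√2.
Step 2: By the inverse law of cosines on triangle ABQ: cos(∠ABQ) = ((15·√2)² + 15² − 15²) / (2·15·√2·15) = 450/636.4 = 0.7071, so ∠ABQ = 45°.

Therefore, the measure of angle ∠ABQ = 45°.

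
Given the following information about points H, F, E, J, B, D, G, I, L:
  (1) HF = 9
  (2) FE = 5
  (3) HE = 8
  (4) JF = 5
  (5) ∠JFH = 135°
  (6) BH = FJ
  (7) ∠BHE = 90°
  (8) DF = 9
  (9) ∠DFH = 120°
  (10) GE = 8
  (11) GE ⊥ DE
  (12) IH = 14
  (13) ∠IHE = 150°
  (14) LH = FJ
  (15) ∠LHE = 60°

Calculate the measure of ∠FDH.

Step 1: By the law of cosines on triangle DFH: DH² = 9² + 9² − 2·9·9·cos(120°) = 243, so DH = 9·√3.
Step 2: By the inverse law of cosines on triangle FDH: cos(∠FDH) = (9² + (9·√3)² − 9²) / (2·9·9·√3) = 243/280.59 = 0.866, so ∠FDH = 30°.

Therefore, the measure of angle ∠FDH = 30°.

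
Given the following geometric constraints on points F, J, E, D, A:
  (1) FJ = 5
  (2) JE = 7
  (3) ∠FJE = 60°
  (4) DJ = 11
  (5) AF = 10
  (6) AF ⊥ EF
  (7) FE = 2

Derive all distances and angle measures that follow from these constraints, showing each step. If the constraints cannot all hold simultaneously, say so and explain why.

These constraints are not satisfiable: (1), (2) and (3) already determine FE: by the law of cosines FE² = 5² + 7² − 2·5·7·cos(60°) = 39, so FE = √39, which contradicts (7) FE = 2. No planar figure meets all of them, so nothing further can be derived.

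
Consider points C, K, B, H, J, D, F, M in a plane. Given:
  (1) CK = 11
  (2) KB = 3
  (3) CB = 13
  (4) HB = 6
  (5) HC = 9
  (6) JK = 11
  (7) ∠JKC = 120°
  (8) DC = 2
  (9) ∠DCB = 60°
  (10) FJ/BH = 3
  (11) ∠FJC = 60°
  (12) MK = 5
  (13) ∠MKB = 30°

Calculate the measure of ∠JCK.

Step 1: By the law of cosines on triangle CKJ: CJ² = 11² + 11² − 2·11·11·cos(120°) = 363, so CJ = 11·√3.
Step 2: By the inverse law of cosines on triangle JCK: cos(∠JCK) = ((11·√3)² + 11² − 11²) / (2·11·√3·11) = 363/419.16 = 0.866, so ∠JCK = 30°.

Therefore, the measure of angle ∠JCK = 30°.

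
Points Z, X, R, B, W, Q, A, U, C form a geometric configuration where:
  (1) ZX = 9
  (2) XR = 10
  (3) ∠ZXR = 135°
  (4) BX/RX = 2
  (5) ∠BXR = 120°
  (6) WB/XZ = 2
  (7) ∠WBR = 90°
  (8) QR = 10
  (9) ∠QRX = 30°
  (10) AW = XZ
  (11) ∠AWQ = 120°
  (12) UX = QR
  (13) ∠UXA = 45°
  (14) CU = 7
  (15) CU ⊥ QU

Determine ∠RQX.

Step 1: By the law of cosines on triangle QRX: QX² = 10² + 10² − 2·10·10·cos(30°) = 26.79, so QX ≈ 5.18.
Step 2: By the inverse law of cosines on triangle RQX: cos(∠RQX) = (10² + 5.18² − 10²) / (2·10·5.18) = 26.79/103.53 = 0.2588, so ∠RQX = 75°.

Therefore, the measure of angle ∠RQX = 75°.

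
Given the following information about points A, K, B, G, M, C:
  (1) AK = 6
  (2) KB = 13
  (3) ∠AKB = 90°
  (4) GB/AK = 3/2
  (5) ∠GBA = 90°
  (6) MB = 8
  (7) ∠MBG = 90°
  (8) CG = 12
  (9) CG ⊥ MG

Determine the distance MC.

From the given relations: GB = 3/2·AK = 3/2·6 = 9.
Step 1: By the law of cosines on triangle GBM: GM² = 9² + 8² − 2·9·8·cos(90°) = 145, so GM = √145.
Step 2: By the law of cosines on triangle MGC: MC² = √145² + 12² − 2·√145·12·cos(90°) = 289, so MC = 17.

Therefore, the length of MC = 17.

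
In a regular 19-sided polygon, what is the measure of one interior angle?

Each interior angle of a regular n-gon is (n - 2) * 180 / n.
For n = 19: (19 - 2) * 180 / 19 = 3060/19 = 3060/19 degrees.

3060/19 degrees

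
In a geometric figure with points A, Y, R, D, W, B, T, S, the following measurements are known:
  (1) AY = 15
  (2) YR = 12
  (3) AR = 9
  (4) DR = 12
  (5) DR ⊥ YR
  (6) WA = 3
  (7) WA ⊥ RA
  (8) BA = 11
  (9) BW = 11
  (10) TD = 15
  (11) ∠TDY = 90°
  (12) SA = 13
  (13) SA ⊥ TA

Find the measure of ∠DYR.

Step 1: By the law of cosines on triangle YRD: YD² = 12² + 12² − 2·12·12·cos(90°) = 288, so YD = 12·√2.
Step 2: By the inverse law of cosines on triangle DYR: cos(∠DYR) = ((12·√2)² + 12² − 12²) / (2·12·√2·12) = 288/407.29 = 0.7071, so ∠DYR = 45°.

Therefore, the measure of angle ∠DYR = 45°.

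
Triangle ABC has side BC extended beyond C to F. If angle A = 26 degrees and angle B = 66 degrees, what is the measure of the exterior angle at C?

Exterior angle = 26 + 66 = 92 degrees (exterior angle theorem).

92 degrees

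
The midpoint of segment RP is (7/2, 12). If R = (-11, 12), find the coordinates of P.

Using the midpoint formula: M = ((x1 + x2)/2, (y1 + y2)/2)
We know M = (7/2, 12) and R = (-11, 12)
For x: 7/2 = (-11 + x2)/2, so x2 = 2*7/2 - -11 = 18
For y: 12 = (12 + y2)/2, so y2 = 2*12 - 12 = 12
P = (18, 12)

(18, 12)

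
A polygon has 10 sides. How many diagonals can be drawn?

The number of diagonals in an n-gon is n(n - 3)/2.
For n = 10: 10(10 - 3)/2 = 10 × 7 / 2 = 35.

35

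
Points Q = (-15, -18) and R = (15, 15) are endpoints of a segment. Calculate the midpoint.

The midpoint is the average of the coordinates:
x: (-15 + 15)/2 = 0
y: (-18 + 15)/2 = -3/2
Midpoint = (0, -3/2)

(0, -3/2)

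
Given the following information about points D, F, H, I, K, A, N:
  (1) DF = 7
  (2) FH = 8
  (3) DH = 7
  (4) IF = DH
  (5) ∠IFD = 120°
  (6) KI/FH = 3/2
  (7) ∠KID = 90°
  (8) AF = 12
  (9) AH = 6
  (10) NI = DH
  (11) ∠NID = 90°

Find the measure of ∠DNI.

From the given relations: IF = DH = 7; NI = DH = 7.
Step 1: By the law of cosines on triangle DFI: DI² = 7² + 7² − 2·7·7·cos(120°) = 147, so DI = 7·√3.
Step 2: By the law of cosines on triangle NID: ND² = 7² + (7·√3)² − 2·7·7·√3·cos(90°) = 196, so ND = 14.
Step 3: By the inverse law of cosines on triangle DNI: cos(∠DNI) = (14² + 7² − (7·√3)²) / (2·14·7) = 98/196 = 0.5, so ∠DNI = 60°.

Therefore, the measure of angle ∠DNI = 60°.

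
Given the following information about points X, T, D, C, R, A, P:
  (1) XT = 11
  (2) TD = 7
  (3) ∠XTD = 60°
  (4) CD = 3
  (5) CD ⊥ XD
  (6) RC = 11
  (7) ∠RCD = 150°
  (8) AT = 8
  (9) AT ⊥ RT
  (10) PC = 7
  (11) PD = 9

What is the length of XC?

Step 1: By the law of cosines on triangle XTD: XD² = 11² + 7² − 2·11·7·cos(60°) = 93, so XD = √93.
Step 2: By the law of cosines on triangle XDC: XC² = √93² + 3² − 2·√93·3·cos(90°) = 102, so XC = √102.

Therefore, the length of XC = √102.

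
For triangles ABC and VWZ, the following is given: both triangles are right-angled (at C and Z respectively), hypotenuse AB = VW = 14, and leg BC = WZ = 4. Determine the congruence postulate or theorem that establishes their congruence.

The given information provides:
both triangles are right-angled (at C and Z respectively), hypotenuse AB = VW = 14, and leg BC = WZ = 4
This matches the HL congruence theorem.
The hypotenuse and one leg of two right triangles are equal (Hypotenuse-Leg).

HL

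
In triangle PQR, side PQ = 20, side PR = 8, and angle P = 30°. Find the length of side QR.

When two sides and the included angle are known, the law of cosines gives the third side.
c^2 = a^2 + b^2 - 2ab cos(C) generalizes the Pythagorean theorem to non-right triangles.
Here: QR^2 = 400 + 64 - 320*(sqrt(3)/2) = 464 - 160*sqrt(3)
QR = 4*sqrt(29 - 10*sqrt(3))

4*sqrt(29 - 10*sqrt(3))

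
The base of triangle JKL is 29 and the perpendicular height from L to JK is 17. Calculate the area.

Area = (1/2)(29)(17) = 493/2

493/2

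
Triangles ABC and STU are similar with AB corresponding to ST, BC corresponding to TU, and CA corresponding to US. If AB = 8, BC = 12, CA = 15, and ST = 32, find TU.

Similar triangles have proportional sides. Setting up the proportion:
ST / AB = TU / BC
32 / 8 = TU / 12
TU = 12 * 32 / 8 = 48.

48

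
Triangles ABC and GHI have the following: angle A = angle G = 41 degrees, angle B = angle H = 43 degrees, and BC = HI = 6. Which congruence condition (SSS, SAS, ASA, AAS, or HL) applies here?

Consider the given information: angle A = angle G = 41 degrees, angle B = angle H = 43 degrees, and BC = HI = 6
This is not SAS or HL: SAS requires two sides and the included angle between them. HL only applies to right triangles with matching hypotenuse and leg.
The correct criterion is AAS. Two pairs of corresponding angles and a non-included side are equal (Angle-Angle-Side).

AAS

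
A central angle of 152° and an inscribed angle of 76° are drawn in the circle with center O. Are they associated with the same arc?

By the inscribed angle theorem, if both angles subtend the same arc, the inscribed angle must be half the central angle.
Half of 152° = 76°, which equals the given inscribed angle of 76°.
Therefore, yes, they correspond to the same arc.

Yes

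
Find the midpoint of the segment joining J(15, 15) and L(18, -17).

The midpoint is the average of the coordinates:
x: (15 + 18)/2 = 33/2
y: (15 + -17)/2 = -1
Midpoint = (33/2, -1)

(33/2, -1)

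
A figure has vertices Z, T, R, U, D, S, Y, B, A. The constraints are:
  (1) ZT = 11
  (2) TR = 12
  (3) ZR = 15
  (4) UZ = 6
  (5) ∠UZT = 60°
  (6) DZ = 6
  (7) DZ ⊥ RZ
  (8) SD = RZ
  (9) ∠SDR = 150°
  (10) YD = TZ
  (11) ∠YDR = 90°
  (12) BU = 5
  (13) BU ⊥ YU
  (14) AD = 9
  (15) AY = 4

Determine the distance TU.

Step 1: By the law of cosines on triangle TZU: TU² = 11² + 6² − 2·11·6·cos(60°) = 91, so TU = √91.

Therefore, the length of TU = √91.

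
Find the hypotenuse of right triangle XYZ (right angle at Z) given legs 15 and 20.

In a right triangle, the square of the hypotenuse equals the sum of the squares of the two legs.
The legs are 15 and 20, so the hypotenuse = sqrt(225 + 400) = sqrt(625) = 25.

25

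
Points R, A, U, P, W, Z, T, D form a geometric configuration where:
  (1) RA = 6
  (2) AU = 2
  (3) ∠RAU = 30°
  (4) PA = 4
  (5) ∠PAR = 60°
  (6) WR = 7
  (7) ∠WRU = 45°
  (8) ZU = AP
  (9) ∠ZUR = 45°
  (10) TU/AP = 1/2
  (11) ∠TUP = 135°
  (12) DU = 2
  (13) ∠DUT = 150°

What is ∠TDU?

From the given relations: TU = 1/2·AP = 1/2·4 = 2.
Step 1: By the law of cosines on triangle DUT: DT² = 2² + 2² − 2·2·2·cos(150°) = 14.93, so DT ≈ 3.86.
Step 2: By the inverse law of cosines on triangle TDU: cos(∠TDU) = (3.86² + 2² − 2²) / (2·3.86·2) = 14.93/15.45 = 0.9659, so ∠TDU = 15°.

Therefore, the measure of angle ∠TDU = 15°.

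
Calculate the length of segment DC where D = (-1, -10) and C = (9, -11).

d = sqrt((10)^2 + (-1)^2) = sqrt(101)

sqrt(101)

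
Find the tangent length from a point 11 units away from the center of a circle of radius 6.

The tangent, radius, and line from the external point to the center form a right triangle.
The right angle is where the tangent meets the radius.
By the Pythagorean theorem: tangent² + 6² = 11²
tangent² = 121 - 36 = 85
tangent = sqrt(85)

sqrt(85)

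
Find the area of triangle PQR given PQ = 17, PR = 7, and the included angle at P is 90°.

When two sides and the included angle are known, the area formula is (1/2)ab sin(C).
The height from one side to the opposite vertex is 7 sin(90°) = 7.
Area = (1/2) * 17 * 7 = 119/2.

119/2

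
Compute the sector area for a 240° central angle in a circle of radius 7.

Sector area = πr² × θ/360
= π × 7² × 2/3
= π × 49 × 2/3
= 98*pi/3

98*pi/3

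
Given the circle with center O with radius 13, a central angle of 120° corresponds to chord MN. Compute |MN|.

Chord length = 2r sin(θ/2)
= 2 × 13 × sin(120°/2)
= 2 × 13 × sin(60°)
= 13*sqrt(3)

13*sqrt(3)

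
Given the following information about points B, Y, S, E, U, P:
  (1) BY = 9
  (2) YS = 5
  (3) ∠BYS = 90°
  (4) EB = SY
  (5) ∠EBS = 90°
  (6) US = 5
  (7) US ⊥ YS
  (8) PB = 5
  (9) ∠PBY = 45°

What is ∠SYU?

Step 1: By the law of cosines on triangle YSU: YU² = 5² + 5² − 2·5·5·cos(90°) = 50, so YU = 5·√2.
Step 2: By the inverse law of cosines on triangle SYU: cos(∠SYU) = (5² + (5·√2)² − 5²) / (2·5·5·√2) = 50/70.71 = 0.7071, so ∠SYU = 45°.

Therefore, the measure of angle ∠SYU = 45°.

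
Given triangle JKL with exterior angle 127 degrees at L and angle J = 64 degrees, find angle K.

The exterior angle theorem states that an exterior angle equals the sum of the two non-adjacent interior angles.
So 127 = 64 + angle K, which gives angle K = 127 - 64 = 63 degrees.

63 degrees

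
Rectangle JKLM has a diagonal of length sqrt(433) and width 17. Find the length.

Using the Pythagorean theorem: d^2 = a^2 + b^2
b^2 = d^2 - a^2
b^2 = 433 - 289
b^2 = 144
b = sqrt(144) = 12

12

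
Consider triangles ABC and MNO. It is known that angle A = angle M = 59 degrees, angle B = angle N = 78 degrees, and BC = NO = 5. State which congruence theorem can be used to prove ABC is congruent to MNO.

Consider the given information: angle A = angle M = 59 degrees, angle B = angle N = 78 degrees, and BC = NO = 5
This is not ASA or HL: ASA requires two angles and the side between them. HL only applies to right triangles with matching hypotenuse and leg.
The correct criterion is AAS. Two pairs of corresponding angles and a non-included side are equal (Angle-Angle-Side).

AAS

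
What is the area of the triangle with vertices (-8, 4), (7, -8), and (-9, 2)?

Shoelace: Area = (1/2)|-8(-8-2) + 7(2-4) + -9(4--8)| = (1/2)(42) = 21

21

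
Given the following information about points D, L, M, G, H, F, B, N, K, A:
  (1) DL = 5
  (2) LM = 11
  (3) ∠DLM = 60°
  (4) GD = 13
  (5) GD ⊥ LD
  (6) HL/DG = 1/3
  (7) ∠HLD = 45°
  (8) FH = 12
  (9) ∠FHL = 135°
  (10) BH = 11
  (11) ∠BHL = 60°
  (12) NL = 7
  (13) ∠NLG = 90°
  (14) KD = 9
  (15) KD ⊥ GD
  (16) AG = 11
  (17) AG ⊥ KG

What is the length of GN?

Step 1: By the law of cosines on triangle LDG: LG² = 5² + 13² − 2·5·13·cos(90°) = 194, so LG = √194.
Step 2: By the law of cosines on triangle GLN: GN² = √194² + 7² − 2·√194·7·cos(90°) = 243, so GN = 9·√3.

Therefore, the length of GN = 9·√3.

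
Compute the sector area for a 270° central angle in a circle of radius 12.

Sector area = π(12²)(3/4) = 108*pi

108*pi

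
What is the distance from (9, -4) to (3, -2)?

d = sqrt((-6)^2 + (2)^2) = sqrt(40) = 2*sqrt(10)

2*sqrt(10)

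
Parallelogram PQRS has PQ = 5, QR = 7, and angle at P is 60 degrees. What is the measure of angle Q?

Opposite sides of a parallelogram are parallel, so consecutive angles form co-interior angles on a transversal.
Co-interior angles sum to 180°, giving angle Q = 180 - 60 = 120 degrees.

120 degrees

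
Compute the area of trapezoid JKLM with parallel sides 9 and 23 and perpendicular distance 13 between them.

Area of a trapezoid = (base1 + base2) * height / 2
Area = (9 + 23) * 13 / 2
Area = 32 * 13 / 2
Area = 416 / 2
Area = 208

208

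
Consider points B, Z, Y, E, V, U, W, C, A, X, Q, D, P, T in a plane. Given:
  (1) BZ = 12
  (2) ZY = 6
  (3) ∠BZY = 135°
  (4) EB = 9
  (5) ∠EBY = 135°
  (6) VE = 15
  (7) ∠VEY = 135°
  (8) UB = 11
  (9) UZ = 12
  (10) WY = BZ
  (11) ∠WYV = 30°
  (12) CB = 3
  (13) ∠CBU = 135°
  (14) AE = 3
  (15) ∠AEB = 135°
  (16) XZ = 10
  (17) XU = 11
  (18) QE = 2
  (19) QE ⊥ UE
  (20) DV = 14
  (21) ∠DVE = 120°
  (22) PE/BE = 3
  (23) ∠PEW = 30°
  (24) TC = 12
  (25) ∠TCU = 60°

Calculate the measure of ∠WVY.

From the given relations: WY = BZ = 12.
Step 1: By the law of cosines on triangle BZY: BY² = 12² + 6² − 2·12·6·cos(135°) = 281.82, so BY ≈ 16.79.
Step 2: By the law of cosines on triangle EBY: EY² = 9² + 16.79² − 2·9·16.79·cos(135°) = 576.49, so EY ≈ 24.01.
Step 3: By the law of cosines on triangle VEY: VY² = 15² + 24.01² − 2·15·24.01·cos(135°) = 1310.83, so VY ≈ 36.21.
Step 4: By the law of cosines on triangle VYW: VW² = 36.21² + 12² − 2·36.21·12·cos(30°) = 702.32, so VW ≈ 26.5.
Step 5: By the inverse law of cosines on triangle WVY: cos(∠WVY) = (26.5² + 36.21² − 12²) / (2·26.5·36.21) = 1869.15/1918.97 = 0.974, so ∠WVY = 13.09°.

Therefore, the measure of angle ∠WVY = 13.09°.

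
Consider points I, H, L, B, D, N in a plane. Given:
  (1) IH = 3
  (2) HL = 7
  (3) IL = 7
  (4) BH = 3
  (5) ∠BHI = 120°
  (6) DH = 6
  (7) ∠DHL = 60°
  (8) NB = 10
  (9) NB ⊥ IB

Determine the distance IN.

Step 1: By the law of cosines on triangle BHI: BI² = 3² + 3² − 2·3·3·cos(120°) = 27, so BI = 3·√3.
Step 2: By the law of cosines on triangle IBN: IN² = (3·√3)² + 10² − 2·3·√3·10·cos(90°) = 127, so IN = √127.

Therefore, the length of IN = √127.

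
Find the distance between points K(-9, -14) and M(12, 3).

d = sqrt((21)^2 + (17)^2) = sqrt(730)

sqrt(730)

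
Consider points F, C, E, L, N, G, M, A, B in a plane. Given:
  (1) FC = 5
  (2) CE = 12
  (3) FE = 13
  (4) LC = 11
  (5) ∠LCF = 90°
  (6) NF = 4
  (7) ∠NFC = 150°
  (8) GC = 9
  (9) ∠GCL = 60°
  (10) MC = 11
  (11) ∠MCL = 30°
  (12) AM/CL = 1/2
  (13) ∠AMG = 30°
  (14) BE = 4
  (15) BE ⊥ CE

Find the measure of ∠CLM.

Step 1: By the law of cosines on triangle LCM: LM² = 11² + 11² − 2·11·11·cos(30°) = 32.42, so LM ≈ 5.69.
Step 2: By the inverse law of cosines on triangle CLM: cos(∠CLM) = (11² + 5.69² − 11²) / (2·11·5.69) = 32.42/125.27 = 0.2588, so ∠CLM = 75°.

Therefore, the measure of angle ∠CLM = 75°.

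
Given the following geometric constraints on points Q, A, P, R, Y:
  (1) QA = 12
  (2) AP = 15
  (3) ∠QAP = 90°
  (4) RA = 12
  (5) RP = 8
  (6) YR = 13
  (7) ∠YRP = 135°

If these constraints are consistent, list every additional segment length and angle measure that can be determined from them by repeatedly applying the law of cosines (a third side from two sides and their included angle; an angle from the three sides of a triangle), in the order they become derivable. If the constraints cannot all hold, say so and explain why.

The constraints are consistent. Derivable facts, in order:
After 1 step:
- PY ≈ 19.5
- QP = 3·√41
- ∠APR = 52.83°
- ∠ARP = 95.08°
- ∠PAR = 32.09°
After 2 steps:
- ∠APQ = 38.66°
- ∠AQP = 51.34°
- ∠PYR = 16.87°
- ∠RPY = 28.13°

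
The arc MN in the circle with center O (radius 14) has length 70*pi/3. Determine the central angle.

θ = 360 × 70*pi/3 / (2π × 14) = 300° (rearranging arc length formula).

300°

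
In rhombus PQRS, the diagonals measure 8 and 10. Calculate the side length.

In a rhombus, the diagonals bisect each other perpendicularly, creating four congruent right triangles.
Each triangle has legs 4 (half of 8) and 5 (half of 10).
The hypotenuse of each right triangle is a side of the rhombus:
side = sqrt(4^2 + 5^2) = sqrt(41)

sqrt(41)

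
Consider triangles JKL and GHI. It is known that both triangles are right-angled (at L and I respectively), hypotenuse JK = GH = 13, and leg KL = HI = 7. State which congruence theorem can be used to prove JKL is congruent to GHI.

The given information matches HL: The hypotenuse and one leg of two right triangles are equal (Hypotenuse-Leg).

HL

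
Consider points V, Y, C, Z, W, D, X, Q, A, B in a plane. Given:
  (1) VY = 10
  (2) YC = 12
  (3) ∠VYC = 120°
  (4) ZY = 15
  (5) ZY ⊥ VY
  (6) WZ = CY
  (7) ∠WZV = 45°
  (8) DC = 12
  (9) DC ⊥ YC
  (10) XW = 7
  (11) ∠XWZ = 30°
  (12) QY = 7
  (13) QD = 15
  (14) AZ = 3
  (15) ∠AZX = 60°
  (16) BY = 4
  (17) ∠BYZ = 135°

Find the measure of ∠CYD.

Step 1: By the law of cosines on triangle YCD: YD² = 12² + 12² − 2·12·12·cos(90°) = 288, so YD = 12·√2.
Step 2: By the inverse law of cosines on triangle CYD: cos(∠CYD) = (12² + (12·√2)² − 12²) / (2·12·12·√2) = 288/407.29 = 0.7071, so ∠CYD = 45°.

Therefore, the measure of angle ∠CYD = 45°.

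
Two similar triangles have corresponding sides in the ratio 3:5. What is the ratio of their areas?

Area ratio = (side ratio)^2 = (3/5)^2 = 9:25.

9:25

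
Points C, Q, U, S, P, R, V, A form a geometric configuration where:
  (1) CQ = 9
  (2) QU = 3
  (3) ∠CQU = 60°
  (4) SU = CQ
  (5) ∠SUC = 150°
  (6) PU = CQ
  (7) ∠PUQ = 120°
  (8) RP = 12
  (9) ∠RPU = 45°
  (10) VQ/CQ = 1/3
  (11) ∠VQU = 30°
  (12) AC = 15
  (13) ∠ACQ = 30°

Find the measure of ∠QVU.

From the given relations: VQ = 1/3·CQ = 1/3·9 = 3.
Step 1: By the law of cosines on triangle VQU: VU² = 3² + 3² − 2·3·3·cos(30°) = 2.41, so VU ≈ 1.55.
Step 2: By the inverse law of cosines on triangle QVU: cos(∠QVU) = (3² + 1.55² − 3²) / (2·3·1.55) = 2.41/9.32 = 0.2588, so ∠QVU = 75°.

Therefore, the measure of angle ∠QVU = 75°.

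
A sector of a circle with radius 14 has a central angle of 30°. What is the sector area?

The full circle has area πr² = π(14)² = 196*pi.
The sector covers 30° out of 360°, a fraction of 1/12.
Sector area = 196*pi × 1/12 = 49*pi/3.

49*pi/3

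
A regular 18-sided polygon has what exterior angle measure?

Each exterior angle of a regular n-gon is 360 / n.
For n = 18: 360 / 18 = 20 degrees.

20 degrees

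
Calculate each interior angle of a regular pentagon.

Each interior angle of a regular n-gon is (n - 2) * 180 / n.
For n = 5: (5 - 2) * 180 / 5 = 540/5 = 108 degrees.

108 degrees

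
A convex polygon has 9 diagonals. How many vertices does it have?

Using d = n(n - 3)/2, we solve 9 = n(n - 3)/2.
So n(n - 3) = 18.
Testing n = 6: 6 * 3 = 18 = 18. Correct.
The polygon has 6 sides.

6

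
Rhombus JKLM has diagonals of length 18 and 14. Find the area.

The diagonals of a rhombus divide it into four right triangles.
Each triangle has legs 18/ 2 = 9 and 14/2 = 7, so each has area (1/2)*9*7 = 63/2.
Four such triangles give total area = (d1 * d2) / 2 = 126.

126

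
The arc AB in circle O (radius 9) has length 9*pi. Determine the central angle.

The full circumference is 2πr = 18*pi.
The arc is 9*pi / 18*pi = 1/2 of the full circle.
So the central angle = 1/2 × 360° = 180°.

180°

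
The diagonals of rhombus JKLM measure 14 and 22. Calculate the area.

The diagonals of a rhombus divide it into four right triangles.
Each triangle has legs 14/ 2 = 7 and 22/2 = 11, so each has area (1/2)*7*11 = 77/2.
Four such triangles give total area = (d1 * d2) / 2 = 154.

154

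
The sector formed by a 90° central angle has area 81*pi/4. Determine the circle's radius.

r² = 360 × 81*pi/4 / (π × 90) = 81, so r = 9.

9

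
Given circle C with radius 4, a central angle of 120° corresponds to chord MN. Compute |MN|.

Chord length = 2r sin(θ/2)
= 2 × 4 × sin(120°/2)
= 2 × 4 × sin(60°)
= 4*sqrt(3)

4*sqrt(3)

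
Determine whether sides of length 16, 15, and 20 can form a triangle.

Sort the sides: 15, 16, 20.
It suffices to check that the sum of the two smallest exceeds the largest:
15 + 16 = 31 > 20. ✓
Yes, a valid triangle can be formed.

Yes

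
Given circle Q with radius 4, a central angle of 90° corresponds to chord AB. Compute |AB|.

Chord length = 2r sin(θ/2)
= 2 × 4 × sin(90°/2)
= 2 × 4 × sin(45°)
= 4*sqrt(2)

4*sqrt(2)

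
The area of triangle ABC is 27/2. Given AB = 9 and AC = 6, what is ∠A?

Area = (1/2) * a * b * sin(C)
sin(C) = 2 * Area / (a * b)
sin(C) = 2 * 27/2 / (9 * 6)
sin(C) = 1/2
C = arcsin(1/2) = 30°
Since sin(180° - C) = sin(C), the obtuse angle 150° gives the same area, so C = 30° or C = 150°.

30° or 150°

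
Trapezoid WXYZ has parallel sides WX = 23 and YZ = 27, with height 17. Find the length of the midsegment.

midsegment = (23 + 27) / 2 = 50 / 2 = 25

25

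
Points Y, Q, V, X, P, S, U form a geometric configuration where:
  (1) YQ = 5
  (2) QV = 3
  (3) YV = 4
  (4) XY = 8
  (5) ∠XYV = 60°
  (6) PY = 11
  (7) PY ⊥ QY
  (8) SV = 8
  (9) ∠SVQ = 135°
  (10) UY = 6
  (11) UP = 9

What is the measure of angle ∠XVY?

Step 1: By the law of cosines on triangle VYX: VX² = 4² + 8² − 2·4·8·cos(60°) = 48, so VX = 4·√3.
Step 2: By the inverse law of cosines on triangle XVY: cos(∠XVY) = ((4·√3)² + 4² − 8²) / (2·4·√3·4) = 0/55.43 = 0, so ∠XVY = 90°.

Therefore, the measure of angle ∠XVY = 90°.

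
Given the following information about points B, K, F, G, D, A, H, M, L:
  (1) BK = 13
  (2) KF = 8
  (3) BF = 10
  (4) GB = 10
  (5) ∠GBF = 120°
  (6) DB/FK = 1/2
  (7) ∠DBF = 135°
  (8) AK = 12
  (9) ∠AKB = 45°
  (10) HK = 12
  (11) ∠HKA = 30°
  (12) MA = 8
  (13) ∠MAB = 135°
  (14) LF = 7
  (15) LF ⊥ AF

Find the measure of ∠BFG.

Step 1: By the law of cosines on triangle FBG: FG² = 10² + 10² − 2·10·10·cos(120°) = 300, so FG = 10·√3.
Step 2: By the inverse law of cosines on triangle BFG: cos(∠BFG) = (10² + (10·√3)² − 10²) / (2·10·10·√3) = 300/346.41 = 0.866, so ∠BFG = 30°.

Therefore, the measure of angle ∠BFG = 30°.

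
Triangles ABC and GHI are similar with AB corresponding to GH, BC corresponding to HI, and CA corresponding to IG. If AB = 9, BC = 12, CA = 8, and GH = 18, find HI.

Similar triangles have proportional sides. Setting up the proportion:
GH / AB = HI / BC
18 / 9 = HI / 12
HI = 12 * 18 / 9 = 24.

24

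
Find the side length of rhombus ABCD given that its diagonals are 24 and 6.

Half-diagonals are 12 and 3. side = sqrt(12^2 + 3^2) = sqrt(153) = 3*sqrt(17)

3*sqrt(17)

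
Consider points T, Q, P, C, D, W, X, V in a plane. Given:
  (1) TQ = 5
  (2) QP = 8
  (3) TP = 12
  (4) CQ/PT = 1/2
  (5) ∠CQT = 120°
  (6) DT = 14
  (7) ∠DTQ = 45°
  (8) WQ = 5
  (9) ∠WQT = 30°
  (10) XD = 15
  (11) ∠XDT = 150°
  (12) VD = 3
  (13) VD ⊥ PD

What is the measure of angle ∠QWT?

Step 1: By the law of cosines on triangle WQT: WT² = 5² + 5² − 2·5·5·cos(30°) = 6.7, so WT ≈ 2.59.
Step 2: By the inverse law of cosines on triangle QWT: cos(∠QWT) = (5² + 2.59² − 5²) / (2·5·2.59) = 6.7/25.88 = 0.2588, so ∠QWT = 75°.

Therefore, the measure of angle ∠QWT = 75°.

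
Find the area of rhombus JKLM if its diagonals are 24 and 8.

Area = (24 * 8) / 2 = 192 / 2 = 96

96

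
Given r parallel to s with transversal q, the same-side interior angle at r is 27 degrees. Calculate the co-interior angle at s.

Co-interior (same-side interior) angles are between the parallel lines on the same side of the transversal.
Unlike corresponding or alternate interior angles, they are supplementary rather than equal.
So the angle = 180 - 27 = 153 degrees.

153 degrees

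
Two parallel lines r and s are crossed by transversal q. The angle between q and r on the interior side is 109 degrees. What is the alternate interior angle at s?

Alternate interior angles are equal: 109 degrees.

109 degrees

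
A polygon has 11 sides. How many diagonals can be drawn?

Each of the 11 vertices connects to 8 non-adjacent vertices via diagonals.
Total connections = 11 × 8 = 88, but each diagonal is counted twice.
Number of diagonals = 88 / 2 = 44.

44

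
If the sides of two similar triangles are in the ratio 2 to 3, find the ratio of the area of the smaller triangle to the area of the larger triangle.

Area scales with the square of linear dimensions. If every length is multiplied by 2/3, then the area is multiplied by (2/3)^2 = 4/9.
The area ratio is 4:9.

4:9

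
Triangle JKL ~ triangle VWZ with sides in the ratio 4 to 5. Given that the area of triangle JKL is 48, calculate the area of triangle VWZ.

The ratio of areas of similar triangles = (side ratio)^2.
Side ratio = 4:5, so area ratio = 16:25.
Area of VWZ / Area of JKL = 25/16
Area of VWZ = 48 * 25/16 = 75

75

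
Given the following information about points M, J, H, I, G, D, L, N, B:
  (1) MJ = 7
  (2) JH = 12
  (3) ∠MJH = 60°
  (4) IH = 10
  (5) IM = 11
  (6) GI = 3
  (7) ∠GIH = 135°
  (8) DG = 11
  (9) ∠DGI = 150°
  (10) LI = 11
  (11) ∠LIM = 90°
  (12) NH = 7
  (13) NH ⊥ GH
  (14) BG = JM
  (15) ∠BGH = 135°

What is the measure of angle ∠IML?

Step 1: By the law of cosines on triangle MIL: ML² = 11² + 11² − 2·11·11·cos(90°) = 242, so ML = 11·√2.
Step 2: By the inverse law of cosines on triangle IML: cos(∠IML) = (11² + (11·√2)² − 11²) / (2·11·11·√2) = 242/342.24 = 0.7071, so ∠IML = 45°.

Therefore, the measure of angle ∠IML = 45°.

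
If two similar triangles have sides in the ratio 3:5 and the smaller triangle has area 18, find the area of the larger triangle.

The ratio of areas of similar triangles = (side ratio)^2.
Side ratio = 3:5, so area ratio = 9:25.
Area of the larger triangle / Area of the smaller triangle = 25/9
Area of the larger triangle = 18 * 25/9 = 50

50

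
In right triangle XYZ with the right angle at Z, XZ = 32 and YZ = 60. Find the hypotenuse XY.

By the Pythagorean theorem: XY^2 = XZ^2 + YZ^2
XY^2 = 32^2 + 60^2 = 1024 + 3600 = 4624
XY = sqrt(4624) = 68

68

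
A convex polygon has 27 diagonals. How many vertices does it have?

Using d = n(n - 3)/2, we solve 27 = n(n - 3)/2.
So n(n - 3) = 54.
Testing n = 9: 9 * 6 = 54 = 54. Correct.
The polygon has 9 sides.

9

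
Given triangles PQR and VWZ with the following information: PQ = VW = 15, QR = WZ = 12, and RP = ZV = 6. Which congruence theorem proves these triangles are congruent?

The given information matches SSS: All three pairs of corresponding sides are equal (Side-Side-Side).

SSS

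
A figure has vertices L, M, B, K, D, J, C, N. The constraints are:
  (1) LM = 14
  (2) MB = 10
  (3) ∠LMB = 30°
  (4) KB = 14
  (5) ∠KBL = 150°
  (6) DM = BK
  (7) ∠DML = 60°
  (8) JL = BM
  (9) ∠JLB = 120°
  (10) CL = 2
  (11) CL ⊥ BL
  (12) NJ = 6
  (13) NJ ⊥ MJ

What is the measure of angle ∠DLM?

From the given relations: DM = BK = 14.
Step 1: By the law of cosines on triangle LMD: LD² = 14² + 14² − 2·14·14·cos(60°) = 196, so LD = 14.
Step 2: By the inverse law of cosines on triangle DLM: cos(∠DLM) = (14² + 14² − 14²) / (2·14·14) = 196/392 = 0.5, so ∠DLM = 60°.

Therefore, the measure of angle ∠DLM = 60°.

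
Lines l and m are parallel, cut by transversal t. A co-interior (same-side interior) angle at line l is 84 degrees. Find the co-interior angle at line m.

Co-interior angles sum to 180: 180 - 84 = 96 degrees.

96 degrees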